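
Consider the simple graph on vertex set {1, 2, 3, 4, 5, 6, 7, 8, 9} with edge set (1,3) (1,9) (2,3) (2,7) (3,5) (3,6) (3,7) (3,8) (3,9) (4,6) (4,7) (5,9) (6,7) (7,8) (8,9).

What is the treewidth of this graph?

A width-2 tree decomposition is:
Bags: B1 = {3, 6, 7}  B2 = {3, 7, 8}  B3 = {4, 6, 7}  B4 = {3, 8, 9}  B5 = {1, 3, 9}  B6 = {2, 3, 7}  B7 = {3, 5, 9}
Tree: B1–B2, B1–B3, B2–B4, B4–B5, B1–B6, B5–B7
The largest bag has 3 vertices, giving width 2; this decomposition certifies tw(G) ≤ 2. For the lower bound, the 3 vertices {1, 3, 9} are pairwise adjacent, and any tree decomposition puts a clique entirely inside one bag — forcing width ≥ 2. Therefore the treewidth is 2.

2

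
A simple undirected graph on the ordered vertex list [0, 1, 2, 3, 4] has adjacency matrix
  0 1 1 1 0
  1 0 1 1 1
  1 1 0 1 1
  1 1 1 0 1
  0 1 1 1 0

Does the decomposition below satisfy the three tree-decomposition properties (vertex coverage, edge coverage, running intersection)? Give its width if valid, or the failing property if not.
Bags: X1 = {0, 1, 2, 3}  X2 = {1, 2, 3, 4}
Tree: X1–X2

Yes; width 3.

Checking the three conditions: (i) the bags cover all of {0, 1, 2, 3, 4}; (ii) for each edge, some bag contains both endpoints; (iii) the bags containing any fixed vertex form a subtree. All hold, so the decomposition is valid with width 4 − 1 = 3.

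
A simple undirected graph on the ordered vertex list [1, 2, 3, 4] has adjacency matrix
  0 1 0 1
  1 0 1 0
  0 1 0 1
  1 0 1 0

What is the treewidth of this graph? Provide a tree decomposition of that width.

Treewidth 2.
One such decomposition:
Bags: B1 = {1, 2, 4}  B2 = {2, 3, 4}
Tree: B1–B2

Each bag holds 3 vertices, so the decomposition has width 2, which upper-bounds the treewidth. For the lower bound, G contains the cycle 2–1–4–3–2, so G is not a forest; only forests have treewidth ≤ 1, hence tw(G) ≥ 2. Therefore the treewidth is 2.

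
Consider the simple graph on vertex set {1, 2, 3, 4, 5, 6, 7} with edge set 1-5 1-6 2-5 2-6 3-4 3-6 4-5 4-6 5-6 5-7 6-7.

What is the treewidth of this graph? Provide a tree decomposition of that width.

Each bag holds 3 vertices, so the decomposition has width 2, which upper-bounds the treewidth. Conversely, {3, 4, 6} is a clique of size 3, and the vertices of any clique must share a bag in every tree decomposition; so some bag has ≥ 3 vertices and tw(G) ≥ 2. The upper and lower bounds meet at 2, so that is the treewidth.

Treewidth 2.
One optimal decomposition is:
Bags: B1 = {2, 5, 6}  B2 = {5, 6, 7}  B3 = {1, 5, 6}  B4 = {4, 5, 6}  B5 = {3, 4, 6}
Tree: B1–B2, B2–B3, B1–B4, B4–B5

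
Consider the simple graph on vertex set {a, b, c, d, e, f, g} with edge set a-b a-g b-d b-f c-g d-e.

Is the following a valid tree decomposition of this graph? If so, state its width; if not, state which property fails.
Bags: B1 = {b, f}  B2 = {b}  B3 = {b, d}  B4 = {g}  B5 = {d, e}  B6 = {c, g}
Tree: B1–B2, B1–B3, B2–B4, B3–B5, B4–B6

A tree decomposition must satisfy three properties: every vertex lies in some bag; for every edge, both endpoints lie together in some bag; and for every vertex, the bags containing it form a connected subtree. Here vertex a appears in no bag, so the decomposition is invalid.

No — vertex a appears in no bag.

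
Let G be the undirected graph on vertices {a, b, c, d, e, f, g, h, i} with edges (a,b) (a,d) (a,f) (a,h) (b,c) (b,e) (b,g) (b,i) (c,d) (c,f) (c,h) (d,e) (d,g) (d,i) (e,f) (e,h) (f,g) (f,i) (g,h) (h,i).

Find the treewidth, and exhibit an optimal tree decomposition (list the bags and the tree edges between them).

Treewidth 4.
One optimal decomposition is:
Bags: B1 = {b, c, d, f, h}  B2 = {b, d, f, g, h}  B3 = {a, b, d, f, h}  B4 = {b, d, f, h, i}  B5 = {b, d, e, f, h}
Tree: B1–B2, B2–B3, B3–B4, B4–B5

Each bag holds 5 vertices, so the decomposition has width 4, which upper-bounds the treewidth. For the lower bound: the 5 vertex sets {b,c}, {f,g}, {a,d}, {h}, {i} are disjoint, each induces a connected subgraph, and every pair is joined by at least one edge of G. Contracting each set to a single vertex therefore yields K_{5} as a minor, and since treewidth is minor-monotone, tw(G) ≥ tw(K_{5}) = 4. Hence tw(G) = 4 exactly.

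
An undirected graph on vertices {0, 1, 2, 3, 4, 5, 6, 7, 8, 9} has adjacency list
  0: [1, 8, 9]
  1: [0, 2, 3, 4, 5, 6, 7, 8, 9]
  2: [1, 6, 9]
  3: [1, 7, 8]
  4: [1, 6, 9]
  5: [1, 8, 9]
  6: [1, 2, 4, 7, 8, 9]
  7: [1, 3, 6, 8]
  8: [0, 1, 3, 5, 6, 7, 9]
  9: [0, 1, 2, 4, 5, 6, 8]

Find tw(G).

A width-3 tree decomposition is:
Bags: B1 = {1, 6, 8, 9}  B2 = {1, 2, 6, 9}  B3 = {1, 5, 8, 9}  B4 = {1, 4, 6, 9}  B5 = {1, 6, 7, 8}  B6 = {0, 1, 8, 9}  B7 = {1, 3, 7, 8}
Tree: B1–B2, B1–B3, B1–B4, B1–B5, B3–B6, B5–B7
The largest bag has 4 vertices, giving width 3; this decomposition certifies tw(G) ≤ 3. On the other hand G contains the 4-clique {0, 1, 8, 9}. A clique must lie in a single bag of any decomposition, so no decomposition can have width below 3. Combining the bounds, tw(G) = 3.

3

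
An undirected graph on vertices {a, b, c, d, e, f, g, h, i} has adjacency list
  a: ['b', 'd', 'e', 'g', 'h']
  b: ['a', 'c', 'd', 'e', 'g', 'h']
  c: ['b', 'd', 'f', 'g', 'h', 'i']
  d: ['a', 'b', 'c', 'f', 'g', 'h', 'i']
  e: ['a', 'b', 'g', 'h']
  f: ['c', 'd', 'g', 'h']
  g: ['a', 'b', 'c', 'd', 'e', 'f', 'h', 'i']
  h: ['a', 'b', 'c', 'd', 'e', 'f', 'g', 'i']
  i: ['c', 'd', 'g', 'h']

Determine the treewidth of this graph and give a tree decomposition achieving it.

Treewidth 4.
One such decomposition:
Bags: B1 = {c, d, f, g, h}  B2 = {c, d, g, h, i}  B3 = {b, c, d, g, h}  B4 = {a, b, d, g, h}  B5 = {a, b, e, g, h}
Tree: B1–B2, B1–B3, B3–B4, B4–B5

The largest bag has 5 vertices, giving width 4; this decomposition certifies tw(G) ≤ 4. On the other hand G contains the 5-clique {c, d, f, g, h}. A clique must lie in a single bag of any decomposition, so no decomposition can have width below 4. The upper and lower bounds meet at 4, so that is the treewidth.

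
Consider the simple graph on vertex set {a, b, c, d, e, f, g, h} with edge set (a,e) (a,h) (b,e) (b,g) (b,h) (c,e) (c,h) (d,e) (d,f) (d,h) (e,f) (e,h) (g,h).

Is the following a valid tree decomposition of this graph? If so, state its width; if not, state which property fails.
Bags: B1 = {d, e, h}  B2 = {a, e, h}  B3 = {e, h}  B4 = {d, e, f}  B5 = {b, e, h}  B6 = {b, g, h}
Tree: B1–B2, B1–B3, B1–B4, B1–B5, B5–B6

No — vertex c appears in no bag.

A tree decomposition must satisfy three properties: every vertex lies in some bag; for every edge, both endpoints lie together in some bag; and for every vertex, the bags containing it form a connected subtree. Here vertex c appears in no bag, so the decomposition is invalid.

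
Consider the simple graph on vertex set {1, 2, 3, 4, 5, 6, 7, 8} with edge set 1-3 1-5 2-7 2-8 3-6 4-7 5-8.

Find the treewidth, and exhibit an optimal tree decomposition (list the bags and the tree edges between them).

Treewidth 1.
One such decomposition:
Bags: B1 = {4, 7}  B2 = {2, 7}  B3 = {2, 8}  B4 = {5, 8}  B5 = {1, 5}  B6 = {1, 3}  B7 = {3, 6}
Tree: B1–B2, B2–B3, B3–B4, B4–B5, B5–B6, B6–B7

Every bag has size at most 2, so the width is 2 − 1 = 1 and tw(G) ≤ 1. G has an edge, so its treewidth is at least 1. Combining the bounds, tw(G) = 1.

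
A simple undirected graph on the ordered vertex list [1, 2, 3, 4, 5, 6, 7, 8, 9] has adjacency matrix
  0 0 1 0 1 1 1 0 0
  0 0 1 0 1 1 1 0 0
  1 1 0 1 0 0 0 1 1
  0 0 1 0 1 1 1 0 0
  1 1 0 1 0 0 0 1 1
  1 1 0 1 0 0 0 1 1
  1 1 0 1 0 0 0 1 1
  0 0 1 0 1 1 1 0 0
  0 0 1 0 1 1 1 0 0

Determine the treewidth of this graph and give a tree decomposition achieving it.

Treewidth 4.
One optimal decomposition is:
Bags: B1 = {1, 3, 5, 6, 7}  B2 = {2, 3, 5, 6, 7}  B3 = {3, 5, 6, 7, 9}  B4 = {3, 4, 5, 6, 7}  B5 = {3, 5, 6, 7, 8}
Tree: B1–B2, B2–B3, B3–B4, B4–B5

The largest bag has 5 vertices, giving width 4; this decomposition certifies tw(G) ≤ 4. For the lower bound: the 5 vertex sets {1,5}, {2,3}, {6,9}, {7}, {4} are disjoint, each induces a connected subgraph, and every pair is joined by at least one edge of G. Contracting each set to a single vertex therefore yields K_{5} as a minor, and since treewidth is minor-monotone, tw(G) ≥ tw(K_{5}) = 4. Hence tw(G) = 4 exactly.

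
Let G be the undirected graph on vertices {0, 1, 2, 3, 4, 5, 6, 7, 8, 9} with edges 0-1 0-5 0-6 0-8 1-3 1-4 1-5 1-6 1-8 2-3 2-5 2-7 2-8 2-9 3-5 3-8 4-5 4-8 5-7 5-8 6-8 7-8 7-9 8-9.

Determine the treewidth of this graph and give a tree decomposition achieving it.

Treewidth 3.
One optimal decomposition is:
Bags: B1 = {1, 3, 5, 8}  B2 = {1, 4, 5, 8}  B3 = {2, 3, 5, 8}  B4 = {2, 5, 7, 8}  B5 = {0, 1, 5, 8}  B6 = {0, 1, 6, 8}  B7 = {2, 7, 8, 9}
Tree: B1–B2, B1–B3, B3–B4, B1–B5, B5–B6, B4–B7

Every bag has size at most 4, so the width is 4 − 1 = 3 and tw(G) ≤ 3. For the lower bound, the 4 vertices {2, 7, 8, 9} are pairwise adjacent, and any tree decomposition puts a clique entirely inside one bag — forcing width ≥ 3. Therefore the treewidth is 3.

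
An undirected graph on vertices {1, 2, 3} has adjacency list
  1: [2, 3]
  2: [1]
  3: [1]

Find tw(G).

1

A width-1 tree decomposition is:
Bags: B1 = {1, 2}  B2 = {1, 3}
Tree: B1–B2
Every bag has size at most 2, so the width is 2 − 1 = 1 and tw(G) ≤ 1. Since G has at least one edge (e.g. 1–2), it is not an edgeless graph, so tw(G) ≥ 1. Combining the bounds, tw(G) = 1.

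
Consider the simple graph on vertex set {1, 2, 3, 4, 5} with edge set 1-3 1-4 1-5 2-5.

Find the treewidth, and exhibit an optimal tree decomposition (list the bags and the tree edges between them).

Treewidth 1.
One optimal decomposition is:
Bags: B1 = {1, 3}  B2 = {1, 4}  B3 = {1, 5}  B4 = {2, 5}
Tree: B1–B2, B2–B3, B3–B4

Every bag has size at most 2, so the width is 2 − 1 = 1 and tw(G) ≤ 1. G has an edge, so its treewidth is at least 1. Combining the bounds, tw(G) = 1.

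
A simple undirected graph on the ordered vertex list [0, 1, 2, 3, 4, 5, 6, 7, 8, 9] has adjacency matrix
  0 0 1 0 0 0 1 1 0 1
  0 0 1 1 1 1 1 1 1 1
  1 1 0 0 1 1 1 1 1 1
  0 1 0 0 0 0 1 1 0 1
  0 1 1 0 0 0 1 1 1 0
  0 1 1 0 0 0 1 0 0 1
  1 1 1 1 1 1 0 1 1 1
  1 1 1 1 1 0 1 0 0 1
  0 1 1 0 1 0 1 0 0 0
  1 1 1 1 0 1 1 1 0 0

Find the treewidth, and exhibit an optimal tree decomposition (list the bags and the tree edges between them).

Every bag has size at most 5, so the width is 5 − 1 = 4 and tw(G) ≤ 4. Conversely, {0, 2, 6, 7, 9} is a clique of size 5, and the vertices of any clique must share a bag in every tree decomposition; so some bag has ≥ 5 vertices and tw(G) ≥ 4. The upper and lower bounds meet at 4, so that is the treewidth.

Treewidth 4.
Bags: B1 = {0, 2, 6, 7, 9}  B2 = {1, 2, 6, 7, 9}  B3 = {1, 2, 4, 6, 7}  B4 = {1, 3, 6, 7, 9}  B5 = {1, 2, 4, 6, 8}  B6 = {1, 2, 5, 6, 9}
Tree: B1–B2, B2–B3, B2–B4, B3–B5, B2–B6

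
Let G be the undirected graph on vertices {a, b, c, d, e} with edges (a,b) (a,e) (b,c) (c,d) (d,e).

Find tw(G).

A width-2 tree decomposition is:
Bags: B1 = {a, b, c}  B2 = {a, c, e}  B3 = {c, d, e}
Tree: B1–B2, B2–B3
Each bag holds 3 vertices, so the decomposition has width 2, which upper-bounds the treewidth. Since c–b–a–e–d–c is a cycle in G, G is not acyclic. Forests are exactly the graphs of treewidth ≤ 1, so tw(G) ≥ 2. Therefore the treewidth is 2.

2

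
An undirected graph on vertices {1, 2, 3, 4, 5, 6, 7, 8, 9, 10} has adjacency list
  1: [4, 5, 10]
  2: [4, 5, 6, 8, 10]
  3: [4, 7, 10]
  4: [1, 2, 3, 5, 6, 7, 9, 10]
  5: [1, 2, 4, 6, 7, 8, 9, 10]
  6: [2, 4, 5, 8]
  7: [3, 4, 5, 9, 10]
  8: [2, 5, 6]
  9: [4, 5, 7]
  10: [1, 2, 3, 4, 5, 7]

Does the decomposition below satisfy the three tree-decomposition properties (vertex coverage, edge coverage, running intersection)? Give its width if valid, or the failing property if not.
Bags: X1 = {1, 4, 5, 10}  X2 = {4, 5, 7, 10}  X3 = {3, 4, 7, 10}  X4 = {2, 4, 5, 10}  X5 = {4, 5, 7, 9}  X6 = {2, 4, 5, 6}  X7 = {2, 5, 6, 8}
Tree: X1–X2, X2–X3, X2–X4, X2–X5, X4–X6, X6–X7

Yes; width 3.

Vertex coverage: the bags together contain {1, 2, 3, 4, 5, 6, 7, 8, 9, 10}, the full vertex set. Edge coverage: each edge of G has both endpoints in at least one bag. Running intersection: for every vertex, the bags containing it form a connected subtree. All three properties hold, so this is a valid tree decomposition of width max|bag| − 1 = 3, and hence tw(G) ≤ 3.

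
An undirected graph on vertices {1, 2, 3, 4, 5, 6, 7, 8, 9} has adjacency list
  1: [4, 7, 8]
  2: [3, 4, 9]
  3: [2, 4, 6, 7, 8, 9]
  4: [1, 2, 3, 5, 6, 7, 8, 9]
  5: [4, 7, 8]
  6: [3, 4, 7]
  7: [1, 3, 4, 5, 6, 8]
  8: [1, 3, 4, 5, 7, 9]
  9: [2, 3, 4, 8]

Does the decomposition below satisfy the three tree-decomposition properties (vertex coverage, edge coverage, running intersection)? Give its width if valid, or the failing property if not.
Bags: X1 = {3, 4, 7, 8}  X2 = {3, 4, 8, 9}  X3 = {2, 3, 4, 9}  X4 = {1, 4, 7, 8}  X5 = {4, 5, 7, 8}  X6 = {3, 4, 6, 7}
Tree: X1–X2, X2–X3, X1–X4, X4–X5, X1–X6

Yes; width 3.

Checking the three conditions: (i) the bags cover all of {1, 2, 3, 4, 5, 6, 7, 8, 9}; (ii) for each edge, some bag contains both endpoints; (iii) the bags containing any fixed vertex form a subtree. All hold, so the decomposition is valid with width 4 − 1 = 3.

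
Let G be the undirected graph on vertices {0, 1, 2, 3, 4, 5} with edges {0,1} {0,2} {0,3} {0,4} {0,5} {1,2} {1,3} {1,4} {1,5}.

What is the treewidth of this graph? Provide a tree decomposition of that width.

Every bag has size at most 3, so the width is 3 − 1 = 2 and tw(G) ≤ 2. On the other hand G contains the 3-clique {0, 1, 2}. A clique must lie in a single bag of any decomposition, so no decomposition can have width below 2. Hence tw(G) = 2 exactly.

Treewidth 2.
One such decomposition:
Bags: B1 = {0, 1, 2}  B2 = {0, 1, 4}  B3 = {0, 1, 5}  B4 = {0, 1, 3}
Tree: B1–B2, B1–B3, B1–B4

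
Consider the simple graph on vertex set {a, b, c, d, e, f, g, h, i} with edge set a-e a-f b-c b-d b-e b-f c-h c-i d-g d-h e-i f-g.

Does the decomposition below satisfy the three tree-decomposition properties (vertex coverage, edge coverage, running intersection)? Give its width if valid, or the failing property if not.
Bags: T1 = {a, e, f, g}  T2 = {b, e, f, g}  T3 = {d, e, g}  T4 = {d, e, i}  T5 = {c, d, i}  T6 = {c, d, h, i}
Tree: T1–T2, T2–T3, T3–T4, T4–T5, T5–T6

No — edge (b,d) lies in no bag.

A tree decomposition must satisfy three properties: every vertex lies in some bag; for every edge, both endpoints lie together in some bag; and for every vertex, the bags containing it form a connected subtree. Here edge (b,d) lies in no bag, so the decomposition is invalid.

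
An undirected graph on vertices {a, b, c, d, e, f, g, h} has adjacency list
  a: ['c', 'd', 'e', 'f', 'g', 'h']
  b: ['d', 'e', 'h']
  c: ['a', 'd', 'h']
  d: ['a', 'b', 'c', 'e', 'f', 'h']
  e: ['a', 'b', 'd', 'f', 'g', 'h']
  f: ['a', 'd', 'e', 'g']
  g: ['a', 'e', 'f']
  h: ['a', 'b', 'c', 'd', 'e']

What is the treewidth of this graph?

3

A width-3 tree decomposition is:
Bags: B1 = {a, c, d, h}  B2 = {a, d, e, h}  B3 = {a, d, e, f}  B4 = {b, d, e, h}  B5 = {a, e, f, g}
Tree: B1–B2, B2–B3, B2–B4, B3–B5
The largest bag has 4 vertices, giving width 3; this decomposition certifies tw(G) ≤ 3. For the lower bound, the 4 vertices {a, d, e, h} are pairwise adjacent, and any tree decomposition puts a clique entirely inside one bag — forcing width ≥ 3. Therefore the treewidth is 3.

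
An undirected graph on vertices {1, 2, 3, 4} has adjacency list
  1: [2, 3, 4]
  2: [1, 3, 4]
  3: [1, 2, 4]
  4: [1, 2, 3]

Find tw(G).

3

A width-3 tree decomposition is:
Bags: B1 = {1, 2, 3, 4}
Tree: (single bag)
A single bag containing all 4 vertices is trivially a valid decomposition of width 3. Conversely, {1, 2, 3, 4} is a clique of size 4, and the vertices of any clique must share a bag in every tree decomposition; so some bag has ≥ 4 vertices and tw(G) ≥ 3. Combining the bounds, tw(G) = 3.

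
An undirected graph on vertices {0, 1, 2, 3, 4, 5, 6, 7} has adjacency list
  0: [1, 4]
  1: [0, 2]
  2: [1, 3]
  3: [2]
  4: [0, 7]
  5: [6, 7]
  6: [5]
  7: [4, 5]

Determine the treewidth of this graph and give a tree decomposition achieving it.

The largest bag has 2 vertices, giving width 1; this decomposition certifies tw(G) ≤ 1. G has an edge, so its treewidth is at least 1. The upper and lower bounds meet at 1, so that is the treewidth.

Treewidth 1.
One such decomposition:
Bags: B1 = {5, 6}  B2 = {5, 7}  B3 = {4, 7}  B4 = {0, 4}  B5 = {0, 1}  B6 = {1, 2}  B7 = {2, 3}
Tree: B1–B2, B2–B3, B3–B4, B4–B5, B5–B6, B6–B7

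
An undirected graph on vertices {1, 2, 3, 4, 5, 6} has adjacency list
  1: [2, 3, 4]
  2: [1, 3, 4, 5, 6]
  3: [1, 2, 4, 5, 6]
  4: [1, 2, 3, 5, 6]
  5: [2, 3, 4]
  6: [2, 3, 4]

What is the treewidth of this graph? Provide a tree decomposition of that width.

Treewidth 3.
One such decomposition:
Bags: B1 = {2, 3, 4, 6}  B2 = {2, 3, 4, 5}  B3 = {1, 2, 3, 4}
Tree: B1–B2, B2–B3

The largest bag has 4 vertices, giving width 3; this decomposition certifies tw(G) ≤ 3. On the other hand G contains the 4-clique {1, 2, 3, 4}. A clique must lie in a single bag of any decomposition, so no decomposition can have width below 3. Therefore the treewidth is 3.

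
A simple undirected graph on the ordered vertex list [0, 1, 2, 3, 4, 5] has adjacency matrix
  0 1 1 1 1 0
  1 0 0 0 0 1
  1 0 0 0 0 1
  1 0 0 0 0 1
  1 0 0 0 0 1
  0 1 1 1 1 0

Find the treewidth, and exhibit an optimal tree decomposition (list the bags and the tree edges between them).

The largest bag has 3 vertices, giving width 2; this decomposition certifies tw(G) ≤ 2. For the lower bound, G contains the cycle 1–5–2–0–1, so G is not a forest; only forests have treewidth ≤ 1, hence tw(G) ≥ 2. Therefore the treewidth is 2.

Treewidth 2.
One such decomposition:
Bags: B1 = {0, 1, 5}  B2 = {0, 2, 5}  B3 = {0, 4, 5}  B4 = {0, 3, 5}
Tree: B1–B2, B2–B3, B3–B4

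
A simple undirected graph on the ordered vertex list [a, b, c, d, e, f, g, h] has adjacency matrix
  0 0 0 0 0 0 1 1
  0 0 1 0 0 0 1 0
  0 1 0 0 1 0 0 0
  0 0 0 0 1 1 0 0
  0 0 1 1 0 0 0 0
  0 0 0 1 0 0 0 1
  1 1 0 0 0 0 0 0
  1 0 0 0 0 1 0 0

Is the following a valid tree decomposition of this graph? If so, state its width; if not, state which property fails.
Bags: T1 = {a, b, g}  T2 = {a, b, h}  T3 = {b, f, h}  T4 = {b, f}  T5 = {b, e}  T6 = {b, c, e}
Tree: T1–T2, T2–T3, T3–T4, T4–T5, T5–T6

No — vertex d appears in no bag.

A tree decomposition must satisfy three properties: every vertex lies in some bag; for every edge, both endpoints lie together in some bag; and for every vertex, the bags containing it form a connected subtree. Here vertex d appears in no bag, so the decomposition is invalid.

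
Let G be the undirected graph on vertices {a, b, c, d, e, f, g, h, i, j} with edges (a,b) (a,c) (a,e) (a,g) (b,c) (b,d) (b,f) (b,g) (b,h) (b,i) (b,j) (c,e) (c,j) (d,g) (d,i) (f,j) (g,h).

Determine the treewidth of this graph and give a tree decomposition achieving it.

Every bag has size at most 3, so the width is 3 − 1 = 2 and tw(G) ≤ 2. For the lower bound, the 3 vertices {a, c, e} are pairwise adjacent, and any tree decomposition puts a clique entirely inside one bag — forcing width ≥ 2. Therefore the treewidth is 2.

Treewidth 2.
One optimal decomposition is:
Bags: B1 = {b, d, g}  B2 = {a, b, g}  B3 = {b, g, h}  B4 = {a, b, c}  B5 = {a, c, e}  B6 = {b, d, i}  B7 = {b, c, j}  B8 = {b, f, j}
Tree: B1–B2, B2–B3, B2–B4, B4–B5, B1–B6, B4–B7, B7–B8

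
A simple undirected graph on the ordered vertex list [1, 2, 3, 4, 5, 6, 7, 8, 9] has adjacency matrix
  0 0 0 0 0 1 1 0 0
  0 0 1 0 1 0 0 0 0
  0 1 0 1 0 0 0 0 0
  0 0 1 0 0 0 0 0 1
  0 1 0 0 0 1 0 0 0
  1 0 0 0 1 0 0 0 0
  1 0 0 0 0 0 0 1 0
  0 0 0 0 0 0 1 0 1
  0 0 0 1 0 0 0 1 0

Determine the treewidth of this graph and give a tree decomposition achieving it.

Treewidth 2.
Bags: B1 = {2, 3, 4}  B2 = {2, 4, 9}  B3 = {2, 8, 9}  B4 = {2, 7, 8}  B5 = {1, 2, 7}  B6 = {1, 2, 6}  B7 = {2, 5, 6}
Tree: B1–B2, B2–B3, B3–B4, B4–B5, B5–B6, B6–B7

The largest bag has 3 vertices, giving width 2; this decomposition certifies tw(G) ≤ 2. For the lower bound, G contains the cycle 2–3–4–9–8–7–1–6–5–2, so G is not a forest; only forests have treewidth ≤ 1, hence tw(G) ≥ 2. The upper and lower bounds meet at 2, so that is the treewidth.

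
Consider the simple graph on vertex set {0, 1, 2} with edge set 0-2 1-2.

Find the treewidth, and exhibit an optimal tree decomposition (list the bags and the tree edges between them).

Treewidth 1.
Bags: B1 = {0, 2}  B2 = {1, 2}
Tree: B1–B2

The largest bag has 2 vertices, giving width 1; this decomposition certifies tw(G) ≤ 1. Any graph with an edge has treewidth ≥ 1, and G has the edge 0–2. Therefore the treewidth is 1.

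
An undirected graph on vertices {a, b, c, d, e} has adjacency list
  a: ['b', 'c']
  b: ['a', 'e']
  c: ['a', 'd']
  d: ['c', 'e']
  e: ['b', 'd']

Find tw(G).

2

A width-2 tree decomposition is:
Bags: B1 = {b, d, e}  B2 = {b, c, d}  B3 = {a, b, c}
Tree: B1–B2, B2–B3
The largest bag has 3 vertices, giving width 2; this decomposition certifies tw(G) ≤ 2. For the lower bound, G contains the cycle b–e–d–c–a–b, so G is not a forest; only forests have treewidth ≤ 1, hence tw(G) ≥ 2. Hence tw(G) = 2 exactly.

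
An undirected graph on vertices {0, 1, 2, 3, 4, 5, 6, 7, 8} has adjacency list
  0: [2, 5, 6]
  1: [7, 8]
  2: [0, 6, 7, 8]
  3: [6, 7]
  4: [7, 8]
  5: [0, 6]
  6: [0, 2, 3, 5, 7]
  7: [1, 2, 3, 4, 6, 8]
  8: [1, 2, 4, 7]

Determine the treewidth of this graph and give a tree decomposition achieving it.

Treewidth 2.
One optimal decomposition is:
Bags: B1 = {2, 6, 7}  B2 = {2, 7, 8}  B3 = {4, 7, 8}  B4 = {3, 6, 7}  B5 = {0, 2, 6}  B6 = {0, 5, 6}  B7 = {1, 7, 8}
Tree: B1–B2, B2–B3, B1–B4, B1–B5, B5–B6, B2–B7

The largest bag has 3 vertices, giving width 2; this decomposition certifies tw(G) ≤ 2. For the lower bound, the 3 vertices {0, 2, 6} are pairwise adjacent, and any tree decomposition puts a clique entirely inside one bag — forcing width ≥ 2. The upper and lower bounds meet at 2, so that is the treewidth.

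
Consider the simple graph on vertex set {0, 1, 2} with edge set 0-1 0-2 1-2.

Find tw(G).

2

A width-2 tree decomposition is:
Bags: B1 = {0, 1, 2}
Tree: (single bag)
A single bag containing all 3 vertices is trivially a valid decomposition of width 2. For the lower bound, the 3 vertices {0, 1, 2} are pairwise adjacent, and any tree decomposition puts a clique entirely inside one bag — forcing width ≥ 2. The upper and lower bounds meet at 2, so that is the treewidth.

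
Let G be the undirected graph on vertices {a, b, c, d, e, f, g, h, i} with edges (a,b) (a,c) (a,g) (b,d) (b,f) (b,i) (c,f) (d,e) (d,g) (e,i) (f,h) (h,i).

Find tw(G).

3

A width-3 tree decomposition is:
Bags: B1 = {e, f, h, i}  B2 = {b, e, f, i}  B3 = {b, d, e, f}  B4 = {b, c, d, f}  B5 = {a, b, c, d}  B6 = {a, c, d, g}
Tree: B1–B2, B2–B3, B3–B4, B4–B5, B5–B6
Every bag has size at most 4, so the width is 4 − 1 = 3 and tw(G) ≤ 3. For the lower bound: the 4 vertex sets {e,h,i}, {f}, {b}, {a,c,d,g} are disjoint, each induces a connected subgraph, and every pair is joined by at least one edge of G. Contracting each set to a single vertex therefore yields K_{4} as a minor, and since treewidth is minor-monotone, tw(G) ≥ tw(K_{4}) = 3. Combining the bounds, tw(G) = 3.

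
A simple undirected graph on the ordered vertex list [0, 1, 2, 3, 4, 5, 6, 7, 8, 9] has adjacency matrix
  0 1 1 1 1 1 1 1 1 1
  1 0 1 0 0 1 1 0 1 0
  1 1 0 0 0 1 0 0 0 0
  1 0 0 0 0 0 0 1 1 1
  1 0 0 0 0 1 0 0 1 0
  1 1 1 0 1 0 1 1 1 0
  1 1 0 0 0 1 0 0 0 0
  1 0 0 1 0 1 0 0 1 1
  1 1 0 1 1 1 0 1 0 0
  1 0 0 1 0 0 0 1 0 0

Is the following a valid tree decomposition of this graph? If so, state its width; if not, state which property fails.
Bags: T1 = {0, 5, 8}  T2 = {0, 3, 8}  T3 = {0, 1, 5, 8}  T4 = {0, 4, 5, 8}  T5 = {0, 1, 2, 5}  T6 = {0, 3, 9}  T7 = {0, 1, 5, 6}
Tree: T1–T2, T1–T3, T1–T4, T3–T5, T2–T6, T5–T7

A tree decomposition must satisfy three properties: every vertex lies in some bag; for every edge, both endpoints lie together in some bag; and for every vertex, the bags containing it form a connected subtree. Here vertex 7 appears in no bag, so the decomposition is invalid.

No — vertex 7 appears in no bag.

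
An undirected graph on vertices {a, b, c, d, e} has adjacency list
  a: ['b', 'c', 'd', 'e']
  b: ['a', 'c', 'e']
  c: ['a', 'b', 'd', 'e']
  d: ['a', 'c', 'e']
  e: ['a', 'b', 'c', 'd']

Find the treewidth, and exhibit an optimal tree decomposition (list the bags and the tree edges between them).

Treewidth 3.
One such decomposition:
Bags: B1 = {a, b, c, e}  B2 = {a, c, d, e}
Tree: B1–B2

The largest bag has 4 vertices, giving width 3; this decomposition certifies tw(G) ≤ 3. For the lower bound, the 4 vertices {a, c, d, e} are pairwise adjacent, and any tree decomposition puts a clique entirely inside one bag — forcing width ≥ 3. Therefore the treewidth is 3.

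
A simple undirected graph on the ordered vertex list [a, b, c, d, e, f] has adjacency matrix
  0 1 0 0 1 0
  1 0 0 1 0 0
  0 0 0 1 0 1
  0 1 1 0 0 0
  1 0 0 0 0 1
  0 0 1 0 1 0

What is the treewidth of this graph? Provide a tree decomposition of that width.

Treewidth 2.
One optimal decomposition is:
Bags: B1 = {c, e, f}  B2 = {a, c, e}  B3 = {a, b, c}  B4 = {b, c, d}
Tree: B1–B2, B2–B3, B3–B4

Each bag holds 3 vertices, so the decomposition has width 2, which upper-bounds the treewidth. Since c–f–e–a–b–d–c is a cycle in G, G is not acyclic. Forests are exactly the graphs of treewidth ≤ 1, so tw(G) ≥ 2. The upper and lower bounds meet at 2, so that is the treewidth.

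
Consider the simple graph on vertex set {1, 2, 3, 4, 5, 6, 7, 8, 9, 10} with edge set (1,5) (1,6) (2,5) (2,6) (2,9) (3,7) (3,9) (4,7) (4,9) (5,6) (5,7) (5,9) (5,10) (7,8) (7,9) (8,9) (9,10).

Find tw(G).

2

A width-2 tree decomposition is:
Bags: B1 = {5, 9, 10}  B2 = {2, 5, 9}  B3 = {2, 5, 6}  B4 = {5, 7, 9}  B5 = {4, 7, 9}  B6 = {7, 8, 9}  B7 = {3, 7, 9}  B8 = {1, 5, 6}
Tree: B1–B2, B2–B3, B1–B4, B4–B5, B5–B6, B5–B7, B3–B8
Each bag holds 3 vertices, so the decomposition has width 2, which upper-bounds the treewidth. Conversely, {1, 5, 6} is a clique of size 3, and the vertices of any clique must share a bag in every tree decomposition; so some bag has ≥ 3 vertices and tw(G) ≥ 2. Hence tw(G) = 2 exactly.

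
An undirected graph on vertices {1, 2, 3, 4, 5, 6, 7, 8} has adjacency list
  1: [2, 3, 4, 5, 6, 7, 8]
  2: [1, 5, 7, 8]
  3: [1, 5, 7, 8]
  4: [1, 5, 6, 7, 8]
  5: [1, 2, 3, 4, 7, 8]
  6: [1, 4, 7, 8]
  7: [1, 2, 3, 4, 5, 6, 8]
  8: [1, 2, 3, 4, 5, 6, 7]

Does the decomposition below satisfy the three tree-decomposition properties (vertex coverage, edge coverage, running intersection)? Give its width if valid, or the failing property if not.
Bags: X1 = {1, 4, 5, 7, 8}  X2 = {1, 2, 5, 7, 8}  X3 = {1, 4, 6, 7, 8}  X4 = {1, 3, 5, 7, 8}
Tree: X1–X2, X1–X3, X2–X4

Yes; width 4.

Every vertex of G appears in some bag (union = {1, 2, 3, 4, 5, 6, 7, 8}); every edge is covered by a bag; and for each vertex v the set of bags containing v is connected in the bag tree. The decomposition is therefore valid. The largest bag has 5 vertices, so the width is 4.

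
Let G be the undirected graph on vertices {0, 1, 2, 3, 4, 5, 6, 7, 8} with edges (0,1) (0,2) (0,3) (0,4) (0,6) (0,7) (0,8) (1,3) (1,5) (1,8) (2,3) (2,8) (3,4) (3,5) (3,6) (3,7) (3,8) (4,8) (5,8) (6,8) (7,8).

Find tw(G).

3

A width-3 tree decomposition is:
Bags: B1 = {0, 3, 4, 8}  B2 = {0, 1, 3, 8}  B3 = {0, 3, 7, 8}  B4 = {1, 3, 5, 8}  B5 = {0, 3, 6, 8}  B6 = {0, 2, 3, 8}
Tree: B1–B2, B1–B3, B2–B4, B3–B5, B1–B6
Each bag holds 4 vertices, so the decomposition has width 3, which upper-bounds the treewidth. For the lower bound, the 4 vertices {0, 1, 3, 8} are pairwise adjacent, and any tree decomposition puts a clique entirely inside one bag — forcing width ≥ 3. The upper and lower bounds meet at 3, so that is the treewidth.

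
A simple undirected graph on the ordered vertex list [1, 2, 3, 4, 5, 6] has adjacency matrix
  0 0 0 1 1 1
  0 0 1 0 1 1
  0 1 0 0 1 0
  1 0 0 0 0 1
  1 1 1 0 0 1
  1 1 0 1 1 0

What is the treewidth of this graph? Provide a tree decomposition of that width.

Each bag holds 3 vertices, so the decomposition has width 2, which upper-bounds the treewidth. For the lower bound, the 3 vertices {1, 4, 6} are pairwise adjacent, and any tree decomposition puts a clique entirely inside one bag — forcing width ≥ 2. Therefore the treewidth is 2.

Treewidth 2.
One optimal decomposition is:
Bags: B1 = {2, 5, 6}  B2 = {2, 3, 5}  B3 = {1, 5, 6}  B4 = {1, 4, 6}
Tree: B1–B2, B1–B3, B3–B4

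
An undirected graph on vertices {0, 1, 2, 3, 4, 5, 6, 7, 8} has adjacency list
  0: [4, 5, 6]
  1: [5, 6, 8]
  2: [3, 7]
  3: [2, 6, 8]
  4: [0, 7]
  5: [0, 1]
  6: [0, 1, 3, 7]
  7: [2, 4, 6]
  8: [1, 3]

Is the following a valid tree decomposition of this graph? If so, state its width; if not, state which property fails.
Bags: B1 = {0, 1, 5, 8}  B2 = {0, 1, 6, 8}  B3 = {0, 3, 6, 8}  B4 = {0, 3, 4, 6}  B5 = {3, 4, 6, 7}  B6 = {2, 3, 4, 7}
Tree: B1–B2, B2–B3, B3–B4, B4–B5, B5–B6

Yes; width 3.

Checking the three conditions: (i) the bags cover all of {0, 1, 2, 3, 4, 5, 6, 7, 8}; (ii) for each edge, some bag contains both endpoints; (iii) the bags containing any fixed vertex form a subtree. All hold, so the decomposition is valid with width 4 − 1 = 3.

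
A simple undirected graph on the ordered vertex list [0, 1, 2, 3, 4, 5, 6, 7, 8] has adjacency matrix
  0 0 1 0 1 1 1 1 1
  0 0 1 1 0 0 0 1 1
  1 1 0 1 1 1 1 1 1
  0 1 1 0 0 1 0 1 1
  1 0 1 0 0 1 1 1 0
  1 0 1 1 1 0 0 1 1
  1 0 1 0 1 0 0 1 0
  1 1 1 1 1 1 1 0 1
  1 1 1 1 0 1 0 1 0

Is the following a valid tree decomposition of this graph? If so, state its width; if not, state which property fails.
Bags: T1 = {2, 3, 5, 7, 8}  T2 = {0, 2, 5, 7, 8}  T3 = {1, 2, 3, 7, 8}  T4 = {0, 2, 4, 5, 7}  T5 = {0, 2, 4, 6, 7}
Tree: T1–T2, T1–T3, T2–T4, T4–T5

Yes; width 4.

Checking the three conditions: (i) the bags cover all of {0, 1, 2, 3, 4, 5, 6, 7, 8}; (ii) for each edge, some bag contains both endpoints; (iii) the bags containing any fixed vertex form a subtree. All hold, so the decomposition is valid with width 5 − 1 = 4.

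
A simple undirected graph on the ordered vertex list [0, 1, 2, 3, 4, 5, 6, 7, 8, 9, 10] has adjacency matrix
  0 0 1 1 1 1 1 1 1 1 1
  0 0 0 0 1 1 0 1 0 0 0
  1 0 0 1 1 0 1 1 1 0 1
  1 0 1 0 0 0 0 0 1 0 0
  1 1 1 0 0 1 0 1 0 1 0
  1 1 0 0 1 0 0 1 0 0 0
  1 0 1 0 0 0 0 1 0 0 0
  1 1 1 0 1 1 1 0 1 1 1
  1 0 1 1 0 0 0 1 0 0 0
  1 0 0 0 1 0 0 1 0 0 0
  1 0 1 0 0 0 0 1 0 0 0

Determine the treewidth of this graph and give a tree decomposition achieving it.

The largest bag has 4 vertices, giving width 3; this decomposition certifies tw(G) ≤ 3. For the lower bound, the 4 vertices {0, 2, 3, 8} are pairwise adjacent, and any tree decomposition puts a clique entirely inside one bag — forcing width ≥ 3. Therefore the treewidth is 3.

Treewidth 3.
One optimal decomposition is:
Bags: B1 = {0, 4, 5, 7}  B2 = {0, 2, 4, 7}  B3 = {0, 2, 6, 7}  B4 = {1, 4, 5, 7}  B5 = {0, 2, 7, 10}  B6 = {0, 2, 7, 8}  B7 = {0, 4, 7, 9}  B8 = {0, 2, 3, 8}
Tree: B1–B2, B2–B3, B1–B4, B3–B5, B5–B6, B2–B7, B6–B8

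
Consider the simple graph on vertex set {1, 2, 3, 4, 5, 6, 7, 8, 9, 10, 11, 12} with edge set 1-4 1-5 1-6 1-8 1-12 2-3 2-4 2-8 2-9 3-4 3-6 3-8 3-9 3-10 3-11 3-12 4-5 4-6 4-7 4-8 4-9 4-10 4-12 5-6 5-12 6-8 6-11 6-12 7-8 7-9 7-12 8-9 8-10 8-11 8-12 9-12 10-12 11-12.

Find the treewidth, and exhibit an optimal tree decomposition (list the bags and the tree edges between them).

Treewidth 4.
One such decomposition:
Bags: B1 = {1, 4, 6, 8, 12}  B2 = {3, 4, 6, 8, 12}  B3 = {3, 4, 8, 9, 12}  B4 = {1, 4, 5, 6, 12}  B5 = {3, 4, 8, 10, 12}  B6 = {2, 3, 4, 8, 9}  B7 = {4, 7, 8, 9, 12}  B8 = {3, 6, 8, 11, 12}
Tree: B1–B2, B2–B3, B1–B4, B2–B5, B3–B6, B3–B7, B2–B8

Each bag holds 5 vertices, so the decomposition has width 4, which upper-bounds the treewidth. Conversely, {3, 6, 8, 11, 12} is a clique of size 5, and the vertices of any clique must share a bag in every tree decomposition; so some bag has ≥ 5 vertices and tw(G) ≥ 4. Therefore the treewidth is 4.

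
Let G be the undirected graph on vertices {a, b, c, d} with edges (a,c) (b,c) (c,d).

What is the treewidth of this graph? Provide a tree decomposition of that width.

Treewidth 1.
One such decomposition:
Bags: B1 = {c, d}  B2 = {a, c}  B3 = {b, c}
Tree: B1–B2, B1–B3

Each bag holds 2 vertices, so the decomposition has width 1, which upper-bounds the treewidth. G has an edge, so its treewidth is at least 1. Hence tw(G) = 1 exactly.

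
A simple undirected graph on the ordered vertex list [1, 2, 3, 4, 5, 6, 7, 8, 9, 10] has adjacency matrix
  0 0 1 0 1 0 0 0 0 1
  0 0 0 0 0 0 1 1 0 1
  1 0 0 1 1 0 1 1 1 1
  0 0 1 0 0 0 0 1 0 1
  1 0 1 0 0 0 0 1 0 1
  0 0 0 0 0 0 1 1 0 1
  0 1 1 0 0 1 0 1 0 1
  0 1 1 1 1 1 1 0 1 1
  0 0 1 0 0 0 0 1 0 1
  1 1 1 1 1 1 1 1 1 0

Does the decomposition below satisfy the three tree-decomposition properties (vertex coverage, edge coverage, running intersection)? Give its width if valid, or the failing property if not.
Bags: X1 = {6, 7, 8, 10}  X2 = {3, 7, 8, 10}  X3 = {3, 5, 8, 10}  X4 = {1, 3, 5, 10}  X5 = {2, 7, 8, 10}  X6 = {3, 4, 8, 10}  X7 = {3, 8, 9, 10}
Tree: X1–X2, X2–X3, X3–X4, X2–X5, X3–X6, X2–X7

Yes; width 3.

Vertex coverage: the bags together contain {1, 2, 3, 4, 5, 6, 7, 8, 9, 10}, the full vertex set. Edge coverage: each edge of G has both endpoints in at least one bag. Running intersection: for every vertex, the bags containing it form a connected subtree. All three properties hold, so this is a valid tree decomposition of width max|bag| − 1 = 3, and hence tw(G) ≤ 3.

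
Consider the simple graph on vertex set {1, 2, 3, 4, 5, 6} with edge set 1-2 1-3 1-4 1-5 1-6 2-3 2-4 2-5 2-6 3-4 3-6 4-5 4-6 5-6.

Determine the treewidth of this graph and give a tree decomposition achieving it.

Each bag holds 5 vertices, so the decomposition has width 4, which upper-bounds the treewidth. Conversely, {1, 2, 3, 4, 6} is a clique of size 5, and the vertices of any clique must share a bag in every tree decomposition; so some bag has ≥ 5 vertices and tw(G) ≥ 4. Hence tw(G) = 4 exactly.

Treewidth 4.
One optimal decomposition is:
Bags: B1 = {1, 2, 3, 4, 6}  B2 = {1, 2, 4, 5, 6}
Tree: B1–B2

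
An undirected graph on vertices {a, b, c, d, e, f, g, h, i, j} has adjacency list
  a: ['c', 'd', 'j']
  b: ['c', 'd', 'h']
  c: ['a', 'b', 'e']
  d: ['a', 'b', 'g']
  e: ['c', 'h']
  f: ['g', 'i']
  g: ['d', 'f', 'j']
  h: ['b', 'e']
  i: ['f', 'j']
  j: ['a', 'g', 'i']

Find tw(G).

A width-2 tree decomposition is:
Bags: B1 = {f, g, i}  B2 = {g, i, j}  B3 = {d, g, j}  B4 = {a, d, j}  B5 = {a, b, d}  B6 = {a, b, c}  B7 = {b, c, h}  B8 = {c, e, h}
Tree: B1–B2, B2–B3, B3–B4, B4–B5, B5–B6, B6–B7, B7–B8
Each bag holds 3 vertices, so the decomposition has width 2, which upper-bounds the treewidth. For the lower bound, G contains the cycle f–i–j–g–f, so G is not a forest; only forests have treewidth ≤ 1, hence tw(G) ≥ 2. Hence tw(G) = 2 exactly.

2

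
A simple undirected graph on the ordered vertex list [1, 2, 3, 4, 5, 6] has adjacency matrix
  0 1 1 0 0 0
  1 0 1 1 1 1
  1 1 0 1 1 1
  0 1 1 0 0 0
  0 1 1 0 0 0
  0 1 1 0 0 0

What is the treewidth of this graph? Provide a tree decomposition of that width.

Treewidth 2.
One optimal decomposition is:
Bags: B1 = {2, 3, 5}  B2 = {2, 3, 4}  B3 = {2, 3, 6}  B4 = {1, 2, 3}
Tree: B1–B2, B2–B3, B1–B4

Each bag holds 3 vertices, so the decomposition has width 2, which upper-bounds the treewidth. On the other hand G contains the 3-clique {1, 2, 3}. A clique must lie in a single bag of any decomposition, so no decomposition can have width below 2. The upper and lower bounds meet at 2, so that is the treewidth.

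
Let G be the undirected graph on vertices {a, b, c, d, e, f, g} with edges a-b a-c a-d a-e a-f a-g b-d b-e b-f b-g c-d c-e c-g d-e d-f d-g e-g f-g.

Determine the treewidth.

A width-4 tree decomposition is:
Bags: B1 = {a, b, d, e, g}  B2 = {a, b, d, f, g}  B3 = {a, c, d, e, g}
Tree: B1–B2, B1–B3
Every bag has size at most 5, so the width is 5 − 1 = 4 and tw(G) ≤ 4. For the lower bound, the 5 vertices {a, c, d, e, g} are pairwise adjacent, and any tree decomposition puts a clique entirely inside one bag — forcing width ≥ 4. The upper and lower bounds meet at 4, so that is the treewidth.

4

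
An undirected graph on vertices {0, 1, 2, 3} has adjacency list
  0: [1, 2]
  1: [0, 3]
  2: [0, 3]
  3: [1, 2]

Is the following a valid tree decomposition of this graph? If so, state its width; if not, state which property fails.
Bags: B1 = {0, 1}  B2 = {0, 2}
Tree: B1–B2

No — vertex 3 appears in no bag.

A tree decomposition must satisfy three properties: every vertex lies in some bag; for every edge, both endpoints lie together in some bag; and for every vertex, the bags containing it form a connected subtree. Here vertex 3 appears in no bag, so the decomposition is invalid.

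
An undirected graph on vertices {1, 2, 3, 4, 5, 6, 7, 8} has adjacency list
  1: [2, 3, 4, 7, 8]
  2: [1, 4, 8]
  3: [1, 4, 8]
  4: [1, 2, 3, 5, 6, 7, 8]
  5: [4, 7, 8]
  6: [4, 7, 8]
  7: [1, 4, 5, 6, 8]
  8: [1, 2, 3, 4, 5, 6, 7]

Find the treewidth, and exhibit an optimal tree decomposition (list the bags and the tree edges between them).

Treewidth 3.
One such decomposition:
Bags: B1 = {1, 2, 4, 8}  B2 = {1, 4, 7, 8}  B3 = {4, 5, 7, 8}  B4 = {1, 3, 4, 8}  B5 = {4, 6, 7, 8}
Tree: B1–B2, B2–B3, B1–B4, B3–B5

The largest bag has 4 vertices, giving width 3; this decomposition certifies tw(G) ≤ 3. Conversely, {1, 2, 4, 8} is a clique of size 4, and the vertices of any clique must share a bag in every tree decomposition; so some bag has ≥ 4 vertices and tw(G) ≥ 3. The upper and lower bounds meet at 3, so that is the treewidth.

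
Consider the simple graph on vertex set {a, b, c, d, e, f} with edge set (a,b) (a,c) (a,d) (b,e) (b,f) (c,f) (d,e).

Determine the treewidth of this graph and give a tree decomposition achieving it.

Treewidth 2.
One optimal decomposition is:
Bags: B1 = {a, d, e}  B2 = {a, b, e}  B3 = {a, b, c}  B4 = {b, c, f}
Tree: B1–B2, B2–B3, B3–B4

Each bag holds 3 vertices, so the decomposition has width 2, which upper-bounds the treewidth. For the lower bound, G contains the cycle d–e–b–a–d, so G is not a forest; only forests have treewidth ≤ 1, hence tw(G) ≥ 2. Hence tw(G) = 2 exactly.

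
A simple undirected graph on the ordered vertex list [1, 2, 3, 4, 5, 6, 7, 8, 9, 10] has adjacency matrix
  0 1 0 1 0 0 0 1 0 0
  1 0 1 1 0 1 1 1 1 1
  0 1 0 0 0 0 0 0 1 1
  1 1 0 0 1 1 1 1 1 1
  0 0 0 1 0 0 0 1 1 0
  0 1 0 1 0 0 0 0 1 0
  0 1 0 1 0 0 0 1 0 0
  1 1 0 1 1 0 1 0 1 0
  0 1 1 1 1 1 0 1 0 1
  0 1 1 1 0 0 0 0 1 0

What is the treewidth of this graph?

3

A width-3 tree decomposition is:
Bags: B1 = {2, 4, 8, 9}  B2 = {1, 2, 4, 8}  B3 = {2, 4, 6, 9}  B4 = {2, 4, 9, 10}  B5 = {2, 3, 9, 10}  B6 = {2, 4, 7, 8}  B7 = {4, 5, 8, 9}
Tree: B1–B2, B1–B3, B1–B4, B4–B5, B1–B6, B1–B7
Every bag has size at most 4, so the width is 4 − 1 = 3 and tw(G) ≤ 3. For the lower bound, the 4 vertices {2, 3, 9, 10} are pairwise adjacent, and any tree decomposition puts a clique entirely inside one bag — forcing width ≥ 3. Hence tw(G) = 3 exactly.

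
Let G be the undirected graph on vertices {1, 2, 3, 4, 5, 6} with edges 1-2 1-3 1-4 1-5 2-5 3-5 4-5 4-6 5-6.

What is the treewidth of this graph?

2

A width-2 tree decomposition is:
Bags: B1 = {4, 5, 6}  B2 = {1, 4, 5}  B3 = {1, 3, 5}  B4 = {1, 2, 5}
Tree: B1–B2, B2–B3, B2–B4
Every bag has size at most 3, so the width is 3 − 1 = 2 and tw(G) ≤ 2. Conversely, {1, 2, 5} is a clique of size 3, and the vertices of any clique must share a bag in every tree decomposition; so some bag has ≥ 3 vertices and tw(G) ≥ 2. The upper and lower bounds meet at 2, so that is the treewidth.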